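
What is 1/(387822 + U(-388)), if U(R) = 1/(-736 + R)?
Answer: 1124/435911927 ≈ 2.5785e-6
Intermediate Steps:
1/(387822 + U(-388)) = 1/(387822 + 1/(-736 - 388)) = 1/(387822 + 1/(-1124)) = 1/(387822 - 1/1124) = 1/(435911927/1124) = 1124/435911927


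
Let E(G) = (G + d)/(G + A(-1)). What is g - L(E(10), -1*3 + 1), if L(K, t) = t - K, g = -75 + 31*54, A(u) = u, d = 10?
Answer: 14429/9 ≈ 1603.2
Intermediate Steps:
g = 1599 (g = -75 + 1674 = 1599)
E(G) = (10 + G)/(-1 + G) (E(G) = (G + 10)/(G - 1) = (10 + G)/(-1 + G))
g - L(E(10), -1*3 + 1) = 1599 - ((-1*3 + 1) - (10 + 10)/(-1 + 10)) = 1599 - ((-3 + 1) - 20/9) = 1599 - (-2 - 20/9) = 1599 - 1*(-38/9) = 1599 + 38/9 = 14429/9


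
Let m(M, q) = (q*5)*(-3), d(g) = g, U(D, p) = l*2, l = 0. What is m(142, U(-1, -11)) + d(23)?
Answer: 23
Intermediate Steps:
U(D, p) = 0 (U(D, p) = 0*2 = 0)
m(M, q) = -15*q (m(M, q) = (5*q)*(-3) = -15*q)
m(142, U(-1, -11)) + d(23) = -15*0 + 23 = 0 + 23 = 23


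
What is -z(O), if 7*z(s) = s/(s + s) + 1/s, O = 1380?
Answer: -691/9660 ≈ -0.071532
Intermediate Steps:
z(s) = 1/14 + 1/(7*s) (z(s) = (s/(s + s) + 1/s)/7 = (s/((2*s)) + 1/s)/7 = ((1/(2*s))*s + 1/s)/7 = (½ + 1/s)/7 = 1/14 + 1/(7*s))
-z(O) = -(2 + 1380)/(14*1380) = -1382/(14*1380) = -1*691/9660 = -691/9660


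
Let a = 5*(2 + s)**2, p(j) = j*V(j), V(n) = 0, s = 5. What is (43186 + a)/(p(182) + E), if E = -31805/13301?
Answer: -577675731/31805 ≈ -18163.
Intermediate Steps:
p(j) = 0 (p(j) = j*0 = 0)
E = -31805/13301 (E = -31805*1/13301 = -31805/13301 ≈ -2.3912)
a = 245 (a = 5*(2 + 5)**2 = 5*7**2 = 5*49 = 245)
(43186 + a)/(p(182) + E) = (43186 + 245)/(0 - 31805/13301) = 43431/(-31805/13301) = 43431*(-13301/31805) = -577675731/31805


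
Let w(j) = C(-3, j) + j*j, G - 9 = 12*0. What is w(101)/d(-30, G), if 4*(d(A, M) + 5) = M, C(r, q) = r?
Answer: -40792/11 ≈ -3708.4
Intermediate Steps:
G = 9 (G = 9 + 12*0 = 9 + 0 = 9)
d(A, M) = -5 + M/4
w(j) = -3 + j² (w(j) = -3 + j*j = -3 + j²)
w(101)/d(-30, G) = (-3 + 101²)/(-5 + (¼)*9) = (-3 + 10201)/(-5 + 9/4) = 10198/(-11/4) = 10198*(-4/11) = -40792/11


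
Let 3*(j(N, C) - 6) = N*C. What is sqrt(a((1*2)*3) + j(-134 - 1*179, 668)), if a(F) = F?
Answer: 2*I*sqrt(156786)/3 ≈ 263.97*I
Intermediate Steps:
j(N, C) = 6 + C*N/3 (j(N, C) = 6 + (N*C)/3 = 6 + (C*N)/3 = 6 + C*N/3)
sqrt(a((1*2)*3) + j(-134 - 1*179, 668)) = sqrt((1*2)*3 + (6 + (1/3)*668*(-134 - 1*179))) = sqrt(2*3 + (6 + (1/3)*668*(-134 - 179))) = sqrt(6 + (6 + (1/3)*668*(-313))) = sqrt(6 + (6 - 209084/3)) = sqrt(6 - 209066/3) = sqrt(-209048/3) = 2*I*sqrt(156786)/3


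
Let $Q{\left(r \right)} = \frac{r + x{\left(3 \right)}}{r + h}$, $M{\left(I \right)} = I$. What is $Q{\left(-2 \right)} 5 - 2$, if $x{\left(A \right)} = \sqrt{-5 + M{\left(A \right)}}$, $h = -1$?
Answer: $\frac{4}{3} - \frac{5 i \sqrt{2}}{3} \approx 1.3333 - 2.357 i$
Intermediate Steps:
$x{\left(A \right)} = \sqrt{-5 + A}$
$Q{\left(r \right)} = \frac{r + i \sqrt{2}}{-1 + r}$ ($Q{\left(r \right)} = \frac{r + \sqrt{-5 + 3}}{r - 1} = \frac{r + \sqrt{-2}}{-1 + r} = \frac{r + i \sqrt{2}}{-1 + r}$)
$Q{\left(-2 \right)} 5 - 2 = \frac{-2 + i \sqrt{2}}{-1 - 2} \cdot 5 - 2 = \frac{-2 + i \sqrt{2}}{-3} \cdot 5 - 2 = - \frac{-2 + i \sqrt{2}}{3} \cdot 5 - 2 = \left(\frac{2}{3} - \frac{i \sqrt{2}}{3}\right) 5 - 2 = \left(\frac{10}{3} - \frac{5 i \sqrt{2}}{3}\right) - 2 = \frac{4}{3} - \frac{5 i \sqrt{2}}{3}$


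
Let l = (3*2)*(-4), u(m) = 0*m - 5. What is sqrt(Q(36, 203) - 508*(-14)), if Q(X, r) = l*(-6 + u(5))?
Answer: 4*sqrt(461) ≈ 85.884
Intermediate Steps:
u(m) = -5 (u(m) = 0 - 5 = -5)
l = -24 (l = 6*(-4) = -24)
Q(X, r) = 264 (Q(X, r) = -24*(-6 - 5) = -24*(-11) = 264)
sqrt(Q(36, 203) - 508*(-14)) = sqrt(264 - 508*(-14)) = sqrt(264 + 7112) = sqrt(7376) = 4*sqrt(461)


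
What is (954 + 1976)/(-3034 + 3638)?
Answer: 1465/302 ≈ 4.8510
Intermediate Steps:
(954 + 1976)/(-3034 + 3638) = 2930/604 = 2930*(1/604) = 1465/302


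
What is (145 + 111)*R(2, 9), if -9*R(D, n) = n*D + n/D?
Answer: -640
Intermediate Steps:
R(D, n) = -D*n/9 - n/(9*D) (R(D, n) = -(n*D + n/D)/9 = -(D*n + n/D)/9 = -D*n/9 - n/(9*D))
(145 + 111)*R(2, 9) = (145 + 111)*(-⅑*9*(1 + 2²)/2) = 256*(-⅑*9*½*(1 + 4)) = 256*(-⅑*9*½*5) = 256*(-5/2) = -640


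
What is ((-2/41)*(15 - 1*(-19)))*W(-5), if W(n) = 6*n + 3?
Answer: 1836/41 ≈ 44.781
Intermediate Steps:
W(n) = 3 + 6*n
((-2/41)*(15 - 1*(-19)))*W(-5) = ((-2/41)*(15 - 1*(-19)))*(3 + 6*(-5)) = ((-2*1/41)*(15 + 19))*(3 - 30) = -2/41*34*(-27) = -68/41*(-27) = 1836/41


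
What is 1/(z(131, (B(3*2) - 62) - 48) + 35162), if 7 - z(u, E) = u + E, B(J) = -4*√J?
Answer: 2929/102948484 - √6/308845452 ≈ 2.8443e-5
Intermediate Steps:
z(u, E) = 7 - E - u (z(u, E) = 7 - (u + E) = 7 - (E + u) = 7 + (-E - u) = 7 - E - u)
1/(z(131, (B(3*2) - 62) - 48) + 35162) = 1/((7 - ((-4*√6 - 62) - 48) - 1*131) + 35162) = 1/((7 - ((-4*√6 - 62) - 48) - 131) + 35162) = 1/((7 - ((-62 - 4*√6) - 48) - 131) + 35162) = 1/((7 - (-110 - 4*√6) - 131) + 35162) = 1/((7 + (110 + 4*√6) - 131) + 35162) = 1/((-14 + 4*√6) + 35162) = 1/(35148 + 4*√6)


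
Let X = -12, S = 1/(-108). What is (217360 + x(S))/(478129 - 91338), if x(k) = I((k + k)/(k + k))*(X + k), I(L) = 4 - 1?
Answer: 7823663/13924476 ≈ 0.56186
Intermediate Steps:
S = -1/108 ≈ -0.0092593
I(L) = 3
x(k) = -36 + 3*k (x(k) = 3*(-12 + k) = -36 + 3*k)
(217360 + x(S))/(478129 - 91338) = (217360 + (-36 + 3*(-1/108)))/(478129 - 91338) = (217360 + (-36 - 1/36))/386791 = (217360 - 1297/36)*(1/386791) = (7823663/36)*(1/386791) = 7823663/13924476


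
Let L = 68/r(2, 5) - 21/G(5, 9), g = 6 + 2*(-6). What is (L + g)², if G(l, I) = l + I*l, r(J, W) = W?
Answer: 128881/2500 ≈ 51.552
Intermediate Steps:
g = -6 (g = 6 - 12 = -6)
L = 659/50 (L = 68/5 - 21*1/(5*(1 + 9)) = 68*(⅕) - 21/(5*10) = 68/5 - 21/50 = 659/50 ≈ 13.180)
(L + g)² = (659/50 - 6)² = (359/50)² = 128881/2500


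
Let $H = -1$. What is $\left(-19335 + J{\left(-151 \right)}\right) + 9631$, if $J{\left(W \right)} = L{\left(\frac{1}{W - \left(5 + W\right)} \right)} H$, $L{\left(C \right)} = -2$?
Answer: $-9702$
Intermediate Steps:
$J{\left(W \right)} = 2$ ($J{\left(W \right)} = \left(-2\right) \left(-1\right) = 2$)
$\left(-19335 + J{\left(-151 \right)}\right) + 9631 = \left(-19335 + 2\right) + 9631 = -19333 + 9631 = -9702$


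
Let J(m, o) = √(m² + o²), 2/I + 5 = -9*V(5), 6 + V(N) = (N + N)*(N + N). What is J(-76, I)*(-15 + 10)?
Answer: -10*√1045746245/851 ≈ -380.00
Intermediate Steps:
V(N) = -6 + 4*N² (V(N) = -6 + (N + N)*(N + N) = -6 + (2*N)*(2*N) = -6 + 4*N²)
I = -2/851 (I = 2/(-5 - 9*(-6 + 4*5²)) = 2/(-5 - 9*(-6 + 4*25)) = 2/(-5 - 9*(-6 + 100)) = 2/(-5 - 9*94) = 2/(-5 - 846) = 2/(-851) = 2*(-1/851) = -2/851 ≈ -0.0023502)
J(-76, I)*(-15 + 10) = √((-76)² + (-2/851)²)*(-15 + 10) = √(5776 + 4/724201)*(-5) = √(4182984980/724201)*(-5) = (2*√1045746245/851)*(-5) = -10*√1045746245/851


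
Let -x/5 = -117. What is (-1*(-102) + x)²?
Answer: 471969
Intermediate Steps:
x = 585 (x = -5*(-117) = 585)
(-1*(-102) + x)² = (-1*(-102) + 585)² = (102 + 585)² = 687² = 471969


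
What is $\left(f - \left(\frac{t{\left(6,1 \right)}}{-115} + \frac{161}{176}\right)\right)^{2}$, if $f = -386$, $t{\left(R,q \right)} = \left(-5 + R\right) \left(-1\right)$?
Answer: $\frac{61329745231561}{409657600} \approx 1.4971 \cdot 10^{5}$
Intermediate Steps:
$t{\left(R,q \right)} = 5 - R$
$\left(f - \left(\frac{t{\left(6,1 \right)}}{-115} + \frac{161}{176}\right)\right)^{2} = \left(-386 - \left(\frac{5 - 6}{-115} + \frac{161}{176}\right)\right)^{2} = \left(-386 - \left(\left(5 - 6\right) \left(- \frac{1}{115}\right) + 161 \cdot \frac{1}{176}\right)\right)^{2} = \left(-386 - \left(\left(-1\right) \left(- \frac{1}{115}\right) + \frac{161}{176}\right)\right)^{2} = \left(-386 - \left(\frac{1}{115} + \frac{161}{176}\right)\right)^{2} = \left(-386 - \frac{18691}{20240}\right)^{2} = \left(- \frac{7831331}{20240}\right)^{2} = \frac{61329745231561}{409657600}$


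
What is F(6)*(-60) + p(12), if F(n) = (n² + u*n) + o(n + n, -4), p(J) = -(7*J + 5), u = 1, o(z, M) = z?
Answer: -3329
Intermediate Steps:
p(J) = -5 - 7*J (p(J) = -(5 + 7*J) = -5 - 7*J)
F(n) = n² + 3*n (F(n) = (n² + 1*n) + (n + n) = (n² + n) + 2*n = (n + n²) + 2*n = n² + 3*n)
F(6)*(-60) + p(12) = (6*(3 + 6))*(-60) + (-5 - 7*12) = (6*9)*(-60) + (-5 - 84) = 54*(-60) - 89 = -3240 - 89 = -3329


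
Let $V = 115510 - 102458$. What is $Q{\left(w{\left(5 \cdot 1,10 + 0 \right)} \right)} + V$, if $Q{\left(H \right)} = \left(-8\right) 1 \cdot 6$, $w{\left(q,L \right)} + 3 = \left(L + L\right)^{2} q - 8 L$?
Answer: $13004$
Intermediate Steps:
$w{\left(q,L \right)} = -3 - 8 L + 4 q L^{2}$ ($w{\left(q,L \right)} = -3 - \left(8 L - \left(L + L\right)^{2} q\right) = -3 - \left(8 L - \left(2 L\right)^{2} q\right) = -3 - \left(8 L - 4 L^{2} q\right) = -3 + \left(4 q L^{2} - 8 L\right) = -3 + \left(- 8 L + 4 q L^{2}\right) = -3 - 8 L + 4 q L^{2}$)
$Q{\left(H \right)} = -48$ ($Q{\left(H \right)} = \left(-8\right) 6 = -48$)
$V = 13052$
$Q{\left(w{\left(5 \cdot 1,10 + 0 \right)} \right)} + V = -48 + 13052 = 13004$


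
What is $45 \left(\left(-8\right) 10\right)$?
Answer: $-3600$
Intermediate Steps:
$45 \left(\left(-8\right) 10\right) = 45 \left(-80\right) = -3600$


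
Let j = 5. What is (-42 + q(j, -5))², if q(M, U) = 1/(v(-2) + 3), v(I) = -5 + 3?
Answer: 1681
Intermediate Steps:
v(I) = -2
q(M, U) = 1 (q(M, U) = 1/(-2 + 3) = 1/1 = 1)
(-42 + q(j, -5))² = (-42 + 1)² = (-41)² = 1681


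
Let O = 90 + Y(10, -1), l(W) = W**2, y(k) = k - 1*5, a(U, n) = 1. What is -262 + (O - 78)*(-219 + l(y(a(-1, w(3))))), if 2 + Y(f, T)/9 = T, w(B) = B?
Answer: 2783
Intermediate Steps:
y(k) = -5 + k (y(k) = k - 5 = -5 + k)
Y(f, T) = -18 + 9*T
O = 63 (O = 90 + (-18 + 9*(-1)) = 90 + (-18 - 9) = 90 - 27 = 63)
-262 + (O - 78)*(-219 + l(y(a(-1, w(3))))) = -262 + (63 - 78)*(-219 + (-5 + 1)**2) = -262 - 15*(-219 + (-4)**2) = -262 - 15*(-219 + 16) = -262 - 15*(-203) = -262 + 3045 = 2783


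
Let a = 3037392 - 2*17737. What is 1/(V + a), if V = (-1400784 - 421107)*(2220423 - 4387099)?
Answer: 1/3947450506234 ≈ 2.5333e-13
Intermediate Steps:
V = 3947447504316 (V = -1821891*(-2166676) = 3947447504316)
a = 3001918 (a = 3037392 - 35474 = 3001918)
1/(V + a) = 1/(3947447504316 + 3001918) = 1/3947450506234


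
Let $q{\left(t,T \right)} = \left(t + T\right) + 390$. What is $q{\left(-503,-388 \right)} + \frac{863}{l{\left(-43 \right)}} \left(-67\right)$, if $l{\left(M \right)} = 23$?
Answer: $- \frac{69344}{23} \approx -3015.0$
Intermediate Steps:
$q{\left(t,T \right)} = 390 + T + t$ ($q{\left(t,T \right)} = \left(T + t\right) + 390 = 390 + T + t$)
$q{\left(-503,-388 \right)} + \frac{863}{l{\left(-43 \right)}} \left(-67\right) = \left(390 - 388 - 503\right) + \frac{863}{23} \left(-67\right) = -501 + 863 \cdot \frac{1}{23} \left(-67\right) = -501 + \frac{863}{23} \left(-67\right) = -501 - \frac{57821}{23} = - \frac{69344}{23}$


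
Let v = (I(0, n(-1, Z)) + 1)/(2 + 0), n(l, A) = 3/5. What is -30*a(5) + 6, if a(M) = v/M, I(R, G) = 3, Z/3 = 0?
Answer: -6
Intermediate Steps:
Z = 0 (Z = 3*0 = 0)
n(l, A) = 3/5 (n(l, A) = 3*(1/5) = 3/5)
v = 2 (v = (3 + 1)/(2 + 0) = 4/2 = 4*(1/2) = 2)
a(M) = 2/M
-30*a(5) + 6 = -60/5 + 6 = -30*2/5 + 6 = -12 + 6 = -6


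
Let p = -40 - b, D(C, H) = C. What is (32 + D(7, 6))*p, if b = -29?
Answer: -429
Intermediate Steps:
p = -11 (p = -40 - 1*(-29) = -40 + 29 = -11)
(32 + D(7, 6))*p = (32 + 7)*(-11) = 39*(-11) = -429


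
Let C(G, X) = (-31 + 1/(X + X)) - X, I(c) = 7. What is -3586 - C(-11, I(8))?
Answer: -49673/14 ≈ -3548.1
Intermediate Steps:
C(G, X) = -31 + 1/(2*X) - X (C(G, X) = (-31 + 1/(2*X)) - X = -31 + 1/(2*X) - X)
-3586 - C(-11, I(8)) = -3586 - (-31 + (½)/7 - 1*7) = -3586 - (-31 + (½)*(⅐) - 7) = -3586 - (-31 + 1/14 - 7) = -3586 - 1*(-531/14) = -3586 + 531/14 = -49673/14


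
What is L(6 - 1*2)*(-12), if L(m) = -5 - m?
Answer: 108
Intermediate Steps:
L(6 - 1*2)*(-12) = (-5 - (6 - 1*2))*(-12) = (-5 - (6 - 2))*(-12) = (-5 - 1*4)*(-12) = (-5 - 4)*(-12) = -9*(-12) = 108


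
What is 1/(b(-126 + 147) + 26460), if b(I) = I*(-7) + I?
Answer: 1/26334 ≈ 3.7974e-5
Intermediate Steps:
b(I) = -6*I (b(I) = -7*I + I = -6*I)
1/(b(-126 + 147) + 26460) = 1/(-6*(-126 + 147) + 26460) = 1/(-6*21 + 26460) = 1/(-126 + 26460) = 1/26334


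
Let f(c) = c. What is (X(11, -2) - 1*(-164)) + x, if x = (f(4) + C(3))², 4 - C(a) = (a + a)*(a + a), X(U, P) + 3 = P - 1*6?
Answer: 937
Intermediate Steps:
X(U, P) = -9 + P (X(U, P) = -3 + (P - 1*6) = -3 + (P - 6) = -3 + (-6 + P) = -9 + P)
C(a) = 4 - 4*a² (C(a) = 4 - (a + a)*(a + a) = 4 - 2*a*2*a = 4 - 4*a²)
x = 784 (x = (4 + (4 - 4*3²))² = (4 + (4 - 4*9))² = (4 + (4 - 36))² = (4 - 32)² = (-28)² = 784)
(X(11, -2) - 1*(-164)) + x = ((-9 - 2) - 1*(-164)) + 784 = (-11 + 164) + 784 = 153 + 784 = 937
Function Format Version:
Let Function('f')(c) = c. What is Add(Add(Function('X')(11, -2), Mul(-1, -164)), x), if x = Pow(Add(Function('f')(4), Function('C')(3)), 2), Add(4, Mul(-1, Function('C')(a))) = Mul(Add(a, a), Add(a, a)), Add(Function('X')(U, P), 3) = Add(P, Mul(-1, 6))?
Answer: 937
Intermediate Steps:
Function('X')(U, P) = Add(-9, P) (Function('X')(U, P) = Add(-3, Add(P, Mul(-1, 6))) = Add(-3, Add(P, -6)) = Add(-3, Add(-6, P)) = Add(-9, P))
Function('C')(a) = Add(4, Mul(-4, Pow(a, 2))) (Function('C')(a) = Add(4, Mul(-1, Mul(Add(a, a), Add(a, a)))) = Add(4, Mul(-1, Mul(Mul(2, a), Mul(2, a)))) = Add(4, Mul(-1, Mul(4, Pow(a, 2)))) = Add(4, Mul(-4, Pow(a, 2))))
x = 784 (x = Pow(Add(4, Add(4, Mul(-4, Pow(3, 2)))), 2) = Pow(Add(4, Add(4, Mul(-4, 9))), 2) = Pow(Add(4, Add(4, -36)), 2) = Pow(Add(4, -32), 2) = Pow(-28, 2) = 784)
Add(Add(Function('X')(11, -2), Mul(-1, -164)), x) = Add(Add(Add(-9, -2), Mul(-1, -164)), 784) = Add(Add(-11, 164), 784) = Add(153, 784) = 937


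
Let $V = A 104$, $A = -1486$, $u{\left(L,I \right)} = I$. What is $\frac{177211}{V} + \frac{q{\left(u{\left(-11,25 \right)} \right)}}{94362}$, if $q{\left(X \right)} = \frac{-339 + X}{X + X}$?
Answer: $- \frac{209036936479}{182288511600} \approx -1.1467$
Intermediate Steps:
$q{\left(X \right)} = \frac{-339 + X}{2 X}$
$V = -154544$ ($V = \left(-1486\right) 104 = -154544$)
$\frac{177211}{V} + \frac{q{\left(u{\left(-11,25 \right)} \right)}}{94362} = \frac{177211}{-154544} + \frac{\frac{1}{2} \cdot \frac{1}{25} \left(-339 + 25\right)}{94362} = 177211 \left(- \frac{1}{154544}\right) + \frac{1}{2} \cdot \frac{1}{25} \left(-314\right) \frac{1}{94362} = - \frac{177211}{154544} - \frac{157}{2359050} = - \frac{209036936479}{182288511600}$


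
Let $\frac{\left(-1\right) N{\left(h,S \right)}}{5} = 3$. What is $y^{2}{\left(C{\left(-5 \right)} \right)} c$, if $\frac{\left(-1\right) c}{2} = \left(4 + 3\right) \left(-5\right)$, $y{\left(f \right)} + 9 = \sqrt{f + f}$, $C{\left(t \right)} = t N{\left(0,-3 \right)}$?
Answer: $16170 - 6300 \sqrt{6} \approx 738.21$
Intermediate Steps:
$N{\left(h,S \right)} = -15$ ($N{\left(h,S \right)} = \left(-5\right) 3 = -15$)
$C{\left(t \right)} = - 15 t$ ($C{\left(t \right)} = t \left(-15\right) = - 15 t$)
$y{\left(f \right)} = -9 + \sqrt{2} \sqrt{f}$ ($y{\left(f \right)} = -9 + \sqrt{f + f} = -9 + \sqrt{2 f} = -9 + \sqrt{2} \sqrt{f}$)
$c = 70$ ($c = - 2 \left(4 + 3\right) \left(-5\right) = - 2 \cdot 7 \left(-5\right) = \left(-2\right) \left(-35\right) = 70$)
$y^{2}{\left(C{\left(-5 \right)} \right)} c = \left(-9 + \sqrt{2} \sqrt{\left(-15\right) \left(-5\right)}\right)^{2} \cdot 70 = \left(-9 + \sqrt{2} \sqrt{75}\right)^{2} \cdot 70 = \left(-9 + \sqrt{2} \cdot 5 \sqrt{3}\right)^{2} \cdot 70 = \left(-9 + 5 \sqrt{6}\right)^{2} \cdot 70 = 70 \left(-9 + 5 \sqrt{6}\right)^{2}$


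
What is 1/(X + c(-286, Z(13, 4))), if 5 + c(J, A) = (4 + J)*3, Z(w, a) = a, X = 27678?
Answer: 1/26827 ≈ 3.7276e-5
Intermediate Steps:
c(J, A) = 7 + 3*J (c(J, A) = -5 + (4 + J)*3 = -5 + (12 + 3*J) = 7 + 3*J)
1/(X + c(-286, Z(13, 4))) = 1/(27678 + (7 + 3*(-286))) = 1/(27678 + (7 - 858)) = 1/(27678 - 851) = 1/26827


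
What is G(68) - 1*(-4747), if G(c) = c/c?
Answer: 4748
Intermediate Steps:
G(c) = 1
G(68) - 1*(-4747) = 1 - 1*(-4747) = 1 + 4747 = 4748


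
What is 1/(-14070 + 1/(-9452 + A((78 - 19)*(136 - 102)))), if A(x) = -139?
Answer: -9591/134945371 ≈ -7.1073e-5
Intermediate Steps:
1/(-14070 + 1/(-9452 + A((78 - 19)*(136 - 102)))) = 1/(-14070 + 1/(-9452 - 139)) = 1/(-14070 + 1/(-9591)) = 1/(-14070 - 1/9591) = 1/(-134945371/9591) = -9591/134945371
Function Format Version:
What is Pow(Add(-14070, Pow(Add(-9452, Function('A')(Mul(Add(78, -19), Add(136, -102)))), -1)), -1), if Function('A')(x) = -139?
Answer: Rational(-9591, 134945371) ≈ -7.1073e-5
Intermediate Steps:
Pow(Add(-14070, Pow(Add(-9452, Function('A')(Mul(Add(78, -19), Add(136, -102)))), -1)), -1) = Pow(Add(-14070, Pow(Add(-9452, -139), -1)), -1) = Pow(Add(-14070, Pow(-9591, -1)), -1) = Pow(Add(-14070, Rational(-1, 9591)), -1) = Pow(Rational(-134945371, 9591), -1) = Rational(-9591, 134945371)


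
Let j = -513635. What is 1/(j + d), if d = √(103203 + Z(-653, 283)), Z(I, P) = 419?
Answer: -513635/263820809603 - √103622/263820809603 ≈ -1.9481e-6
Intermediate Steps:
d = √103622 (d = √(103203 + 419) = √103622 ≈ 321.90)
1/(j + d) = 1/(-513635 + √103622)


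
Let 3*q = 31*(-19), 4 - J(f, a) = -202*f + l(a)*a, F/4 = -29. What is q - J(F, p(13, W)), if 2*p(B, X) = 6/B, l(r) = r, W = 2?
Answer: 11778482/507 ≈ 23232.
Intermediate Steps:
p(B, X) = 3/B (p(B, X) = (6/B)/2 = 3/B)
F = -116 (F = 4*(-29) = -116)
J(f, a) = 4 - a² + 202*f (J(f, a) = 4 - (-202*f + a*a) = 4 - (-202*f + a²) = 4 - (a² - 202*f) = 4 + (-a² + 202*f) = 4 - a² + 202*f)
q = -589/3 (q = (31*(-19))/3 = (⅓)*(-589) = -589/3 ≈ -196.33)
q - J(F, p(13, W)) = -589/3 - (4 - (3/13)² + 202*(-116)) = -589/3 - (4 - (3*(1/13))² - 23432) = -589/3 - (4 - (3/13)² - 23432) = -589/3 - (4 - 1*9/169 - 23432) = -589/3 - (4 - 9/169 - 23432) = -589/3 - 1*(-3959341/169) = -589/3 + 3959341/169 = 11778482/507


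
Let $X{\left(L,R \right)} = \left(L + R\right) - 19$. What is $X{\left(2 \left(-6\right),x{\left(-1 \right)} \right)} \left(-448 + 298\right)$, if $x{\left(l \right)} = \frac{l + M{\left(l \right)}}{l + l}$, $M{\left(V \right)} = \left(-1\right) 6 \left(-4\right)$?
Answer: $6375$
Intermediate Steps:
$M{\left(V \right)} = 24$ ($M{\left(V \right)} = \left(-6\right) \left(-4\right) = 24$)
$x{\left(l \right)} = \frac{24 + l}{2 l}$ ($x{\left(l \right)} = \frac{l + 24}{l + l} = \frac{24 + l}{2 l}$)
$X{\left(L,R \right)} = -19 + L + R$
$X{\left(2 \left(-6\right),x{\left(-1 \right)} \right)} \left(-448 + 298\right) = \left(-19 + 2 \left(-6\right) + \frac{24 - 1}{2 \left(-1\right)}\right) \left(-448 + 298\right) = \left(-19 - 12 + \frac{1}{2} \left(-1\right) 23\right) \left(-150\right) = \left(-19 - 12 - \frac{23}{2}\right) \left(-150\right) = \left(- \frac{85}{2}\right) \left(-150\right) = 6375$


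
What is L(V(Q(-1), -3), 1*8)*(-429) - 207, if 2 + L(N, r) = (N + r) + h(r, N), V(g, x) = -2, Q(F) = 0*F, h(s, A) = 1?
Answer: -2352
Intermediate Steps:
Q(F) = 0
L(N, r) = -1 + N + r (L(N, r) = -2 + ((N + r) + 1) = -2 + (1 + N + r) = -1 + N + r)
L(V(Q(-1), -3), 1*8)*(-429) - 207 = (-1 - 2 + 1*8)*(-429) - 207 = (-1 - 2 + 8)*(-429) - 207 = 5*(-429) - 207 = -2145 - 207 = -2352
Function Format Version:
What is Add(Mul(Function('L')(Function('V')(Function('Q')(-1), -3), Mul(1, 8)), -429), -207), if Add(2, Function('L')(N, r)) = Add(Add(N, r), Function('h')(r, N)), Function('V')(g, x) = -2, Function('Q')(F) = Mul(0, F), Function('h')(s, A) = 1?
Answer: -2352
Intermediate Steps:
Function('Q')(F) = 0
Function('L')(N, r) = Add(-1, N, r) (Function('L')(N, r) = Add(-2, Add(Add(N, r), 1)) = Add(-2, Add(1, N, r)) = Add(-1, N, r))
Add(Mul(Function('L')(Function('V')(Function('Q')(-1), -3), Mul(1, 8)), -429), -207) = Add(Mul(Add(-1, -2, Mul(1, 8)), -429), -207) = Add(Mul(Add(-1, -2, 8), -429), -207) = Add(Mul(5, -429), -207) = Add(-2145, -207) = -2352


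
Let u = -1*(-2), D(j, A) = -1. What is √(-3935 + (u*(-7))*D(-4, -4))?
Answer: I*√3921 ≈ 62.618*I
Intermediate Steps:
u = 2
√(-3935 + (u*(-7))*D(-4, -4)) = √(-3935 + (2*(-7))*(-1)) = √(-3935 - 14*(-1)) = √(-3935 + 14) = √(-3921) = I*√3921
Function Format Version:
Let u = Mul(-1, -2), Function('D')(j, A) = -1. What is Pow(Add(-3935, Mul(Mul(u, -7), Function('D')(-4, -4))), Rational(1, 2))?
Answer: Mul(I, Pow(3921, Rational(1, 2))) ≈ Mul(62.618, I)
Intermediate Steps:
u = 2
Pow(Add(-3935, Mul(Mul(u, -7), Function('D')(-4, -4))), Rational(1, 2)) = Pow(Add(-3935, Mul(Mul(2, -7), -1)), Rational(1, 2)) = Pow(Add(-3935, Mul(-14, -1)), Rational(1, 2)) = Pow(Add(-3935, 14), Rational(1, 2)) = Pow(-3921, Rational(1, 2)) = Mul(I, Pow(3921, Rational(1, 2)))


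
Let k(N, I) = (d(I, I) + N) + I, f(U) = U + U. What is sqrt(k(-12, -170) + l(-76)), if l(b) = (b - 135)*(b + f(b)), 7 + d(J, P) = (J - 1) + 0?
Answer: 2*sqrt(11937) ≈ 218.51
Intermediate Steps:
d(J, P) = -8 + J (d(J, P) = -7 + ((J - 1) + 0) = -7 + ((-1 + J) + 0) = -7 + (-1 + J) = -8 + J)
f(U) = 2*U
k(N, I) = -8 + N + 2*I (k(N, I) = ((-8 + I) + N) + I = (-8 + I + N) + I = -8 + N + 2*I)
l(b) = 3*b*(-135 + b) (l(b) = (b - 135)*(b + 2*b) = (-135 + b)*(3*b) = 3*b*(-135 + b))
sqrt(k(-12, -170) + l(-76)) = sqrt((-8 - 12 + 2*(-170)) + 3*(-76)*(-135 - 76)) = sqrt((-8 - 12 - 340) + 3*(-76)*(-211)) = sqrt(-360 + 48108) = sqrt(47748) = 2*sqrt(11937)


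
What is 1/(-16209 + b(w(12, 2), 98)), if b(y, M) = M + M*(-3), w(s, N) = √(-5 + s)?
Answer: -1/16405 ≈ -6.0957e-5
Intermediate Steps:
b(y, M) = -2*M (b(y, M) = M - 3*M = -2*M)
1/(-16209 + b(w(12, 2), 98)) = 1/(-16209 - 2*98) = 1/(-16209 - 196) = 1/(-16405) = -1/16405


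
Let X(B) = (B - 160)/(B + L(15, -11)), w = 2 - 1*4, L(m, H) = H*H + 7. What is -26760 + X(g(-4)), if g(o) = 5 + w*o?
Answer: -1257769/47 ≈ -26761.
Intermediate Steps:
L(m, H) = 7 + H² (L(m, H) = H² + 7 = 7 + H²)
w = -2 (w = 2 - 4 = -2)
g(o) = 5 - 2*o
X(B) = (-160 + B)/(128 + B) (X(B) = (B - 160)/(B + (7 + (-11)²)) = (-160 + B)/(B + (7 + 121)) = (-160 + B)/(B + 128) = (-160 + B)/(128 + B))
-26760 + X(g(-4)) = -26760 + (-160 + (5 - 2*(-4)))/(128 + (5 - 2*(-4))) = -26760 + (-160 + (5 + 8))/(128 + (5 + 8)) = -26760 + (-160 + 13)/(128 + 13) = -26760 - 147/141 = -26760 + (1/141)*(-147) = -26760 - 49/47 = -1257769/47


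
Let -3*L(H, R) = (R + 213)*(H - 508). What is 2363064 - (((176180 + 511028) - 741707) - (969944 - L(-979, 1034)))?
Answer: 8308232/3 ≈ 2.7694e+6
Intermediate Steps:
L(H, R) = -(-508 + H)*(213 + R)/3 (L(H, R) = -(R + 213)*(H - 508)/3 = -(213 + R)*(-508 + H)/3 = -(-508 + H)*(213 + R)/3)
2363064 - (((176180 + 511028) - 741707) - (969944 - L(-979, 1034))) = 2363064 - (((176180 + 511028) - 741707) - (969944 - (36068 - 71*(-979) + (508/3)*1034 - 1/3*(-979)*1034))) = 2363064 - ((687208 - 741707) - (969944 - (36068 + 69509 + 525272/3 + 1012286/3))) = 2363064 - (-54499 - (969944 - 1*1854289/3)) = 2363064 - (-54499 - (969944 - 1854289/3)) = 2363064 - (-54499 - 1*1055543/3) = 2363064 - (-54499 - 1055543/3) = 2363064 - 1*(-1219040/3) = 2363064 + 1219040/3 = 8308232/3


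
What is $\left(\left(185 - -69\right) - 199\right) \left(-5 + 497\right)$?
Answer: $27060$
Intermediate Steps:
$\left(\left(185 - -69\right) - 199\right) \left(-5 + 497\right) = \left(\left(185 + 69\right) - 199\right) 492 = \left(254 - 199\right) 492 = 55 \cdot 492 = 27060$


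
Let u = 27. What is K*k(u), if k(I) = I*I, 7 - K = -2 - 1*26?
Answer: 25515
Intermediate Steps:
K = 35 (K = 7 - (-2 - 1*26) = 7 - (-2 - 26) = 7 - 1*(-28) = 7 + 28 = 35)
k(I) = I²
K*k(u) = 35*27² = 35*729 = 25515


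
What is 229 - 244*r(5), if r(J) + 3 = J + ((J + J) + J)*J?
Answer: -18559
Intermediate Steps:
r(J) = -3 + J + 3*J**2 (r(J) = -3 + (J + ((J + J) + J)*J) = -3 + (J + (2*J + J)*J) = -3 + (J + (3*J)*J) = -3 + (J + 3*J**2) = -3 + J + 3*J**2)
229 - 244*r(5) = 229 - 244*(-3 + 5 + 3*5**2) = 229 - 244*(-3 + 5 + 3*25) = 229 - 244*(-3 + 5 + 75) = 229 - 244*77 = 229 - 18788 = -18559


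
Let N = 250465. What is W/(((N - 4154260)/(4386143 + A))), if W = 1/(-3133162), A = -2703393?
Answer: 168275/1223122214979 ≈ 1.3758e-7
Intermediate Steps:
W = -1/3133162 ≈ -3.1917e-7
W/(((N - 4154260)/(4386143 + A))) = -(4386143 - 2703393)/(250465 - 4154260)/3133162 = -1/(3133162*((-3903795/1682750))) = -1/(3133162*((-3903795*1/1682750))) = -1/(3133162*(-780759/336550)) = -1/3133162*(-336550/780759) = 168275/1223122214979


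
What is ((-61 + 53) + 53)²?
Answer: 2025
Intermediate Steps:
((-61 + 53) + 53)² = (-8 + 53)² = 45² = 2025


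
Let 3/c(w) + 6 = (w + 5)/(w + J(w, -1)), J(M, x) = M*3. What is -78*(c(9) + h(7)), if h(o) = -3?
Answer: 27846/101 ≈ 275.70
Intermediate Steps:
J(M, x) = 3*M
c(w) = 3/(-6 + (5 + w)/(4*w)) (c(w) = 3/(-6 + (w + 5)/(w + 3*w)) = 3/(-6 + (5 + w)/((4*w))) = 3/(-6 + (5 + w)*(1/(4*w))) = 3/(-6 + (5 + w)/(4*w)))
-78*(c(9) + h(7)) = -78*(-12*9/(-5 + 23*9) - 3) = -78*(-12*9/(-5 + 207) - 3) = -78*(-12*9/202 - 3) = -78*(-12*9*1/202 - 3) = -78*(-54/101 - 3) = -78*(-357/101) = 27846/101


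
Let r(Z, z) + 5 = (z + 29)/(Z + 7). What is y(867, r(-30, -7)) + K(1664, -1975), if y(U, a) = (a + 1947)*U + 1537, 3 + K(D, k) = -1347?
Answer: 38710649/23 ≈ 1.6831e+6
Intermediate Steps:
r(Z, z) = -5 + (29 + z)/(7 + Z) (r(Z, z) = -5 + (z + 29)/(Z + 7) = -5 + (29 + z)/(7 + Z))
K(D, k) = -1350 (K(D, k) = -3 - 1347 = -1350)
y(U, a) = 1537 + U*(1947 + a) (y(U, a) = (1947 + a)*U + 1537 = U*(1947 + a) + 1537 = 1537 + U*(1947 + a))
y(867, r(-30, -7)) + K(1664, -1975) = (1537 + 1947*867 + 867*((-6 - 7 - 5*(-30))/(7 - 30))) - 1350 = (1537 + 1688049 + 867*((-6 - 7 + 150)/(-23))) - 1350 = (1537 + 1688049 + 867*(-1/23*137)) - 1350 = (1537 + 1688049 + 867*(-137/23)) - 1350 = (1537 + 1688049 - 118779/23) - 1350 = 38741699/23 - 1350 = 38710649/23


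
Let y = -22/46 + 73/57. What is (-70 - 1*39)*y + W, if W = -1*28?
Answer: -151376/1311 ≈ -115.47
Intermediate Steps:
W = -28
y = 1052/1311 (y = -22*1/46 + 73*(1/57) = -11/23 + 73/57 = 1052/1311 ≈ 0.80244)
(-70 - 1*39)*y + W = (-70 - 1*39)*(1052/1311) - 28 = (-70 - 39)*(1052/1311) - 28 = -109*1052/1311 - 28 = -114668/1311 - 28 = -151376/1311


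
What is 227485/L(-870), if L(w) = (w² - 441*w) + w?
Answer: 45497/227940 ≈ 0.19960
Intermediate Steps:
L(w) = w² - 440*w
227485/L(-870) = 227485/((-870*(-440 - 870))) = 227485/((-870*(-1310))) = 227485/1139700 = 227485*(1/1139700) = 45497/227940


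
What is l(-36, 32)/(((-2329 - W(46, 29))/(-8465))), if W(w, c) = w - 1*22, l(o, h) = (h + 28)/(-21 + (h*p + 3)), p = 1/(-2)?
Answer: -253950/40001 ≈ -6.3486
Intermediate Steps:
p = -1/2 ≈ -0.50000
l(o, h) = (28 + h)/(-18 - h/2) (l(o, h) = (h + 28)/(-21 + (h*(-1/2) + 3)) = (28 + h)/(-21 + (-h/2 + 3)) = (28 + h)/(-21 + (3 - h/2)) = (28 + h)/(-18 - h/2))
W(w, c) = -22 + w (W(w, c) = w - 22 = -22 + w)
l(-36, 32)/(((-2329 - W(46, 29))/(-8465))) = (2*(28 + 32)/(-36 - 1*32))/(((-2329 - (-22 + 46))/(-8465))) = (2*60/(-36 - 32))/(((-2329 - 1*24)*(-1/8465))) = (2*60/(-68))/(((-2329 - 24)*(-1/8465))) = (2*(-1/68)*60)/((-2353*(-1/8465))) = -30/(17*2353/8465) = -30/17*8465/2353 = -253950/40001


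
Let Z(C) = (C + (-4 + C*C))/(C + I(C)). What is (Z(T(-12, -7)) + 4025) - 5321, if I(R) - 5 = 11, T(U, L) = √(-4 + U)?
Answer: -22051/17 + 9*I/17 ≈ -1297.1 + 0.52941*I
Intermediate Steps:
I(R) = 16 (I(R) = 5 + 11 = 16)
Z(C) = (-4 + C + C²)/(16 + C) (Z(C) = (C + (-4 + C*C))/(C + 16) = (C + (-4 + C²))/(16 + C) = (-4 + C + C²)/(16 + C))
(Z(T(-12, -7)) + 4025) - 5321 = ((-4 + √(-4 - 12) + (√(-4 - 12))²)/(16 + √(-4 - 12)) + 4025) - 5321 = ((-4 + √(-16) + (√(-16))²)/(16 + √(-16)) + 4025) - 5321 = ((-4 + 4*I + (4*I)²)/(16 + 4*I) + 4025) - 5321 = (((16 - 4*I)/272)*(-4 + 4*I - 16) + 4025) - 5321 = (((16 - 4*I)/272)*(-20 + 4*I) + 4025) - 5321 = ((-20 + 4*I)*(16 - 4*I)/272 + 4025) - 5321 = (4025 + (-20 + 4*I)*(16 - 4*I)/272) - 5321 = -1296 + (-20 + 4*I)*(16 - 4*I)/272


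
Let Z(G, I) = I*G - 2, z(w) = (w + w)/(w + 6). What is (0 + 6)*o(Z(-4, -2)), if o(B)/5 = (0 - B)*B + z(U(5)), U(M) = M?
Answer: -11580/11 ≈ -1052.7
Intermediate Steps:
z(w) = 2*w/(6 + w) (z(w) = (2*w)/(6 + w) = 2*w/(6 + w))
Z(G, I) = -2 + G*I (Z(G, I) = G*I - 2 = -2 + G*I)
o(B) = 50/11 - 5*B² (o(B) = 5*((0 - B)*B + 2*5/(6 + 5)) = 5*((-B)*B + 2*5/11) = 5*(-B² + 2*5*(1/11)) = 5*(-B² + 10/11) = 5*(10/11 - B²) = 50/11 - 5*B²)
(0 + 6)*o(Z(-4, -2)) = (0 + 6)*(50/11 - 5*(-2 - 4*(-2))²) = 6*(50/11 - 5*(-2 + 8)²) = 6*(50/11 - 5*6²) = 6*(50/11 - 5*36) = 6*(50/11 - 180) = 6*(-1930/11) = -11580/11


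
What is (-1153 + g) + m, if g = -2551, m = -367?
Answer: -4071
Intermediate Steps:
(-1153 + g) + m = (-1153 - 2551) - 367 = -3704 - 367 = -4071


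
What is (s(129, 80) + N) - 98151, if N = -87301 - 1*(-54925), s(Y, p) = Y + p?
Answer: -130318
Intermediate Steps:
N = -32376 (N = -87301 + 54925 = -32376)
(s(129, 80) + N) - 98151 = ((129 + 80) - 32376) - 98151 = (209 - 32376) - 98151 = -32167 - 98151 = -130318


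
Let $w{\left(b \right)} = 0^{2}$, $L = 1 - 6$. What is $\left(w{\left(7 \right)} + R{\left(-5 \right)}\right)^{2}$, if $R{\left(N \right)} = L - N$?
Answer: $0$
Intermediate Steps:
$L = -5$
$w{\left(b \right)} = 0$
$R{\left(N \right)} = -5 - N$
$\left(w{\left(7 \right)} + R{\left(-5 \right)}\right)^{2} = \left(0 - 0\right)^{2} = \left(0 + \left(-5 + 5\right)\right)^{2} = \left(0 + 0\right)^{2} = 0^{2} = 0$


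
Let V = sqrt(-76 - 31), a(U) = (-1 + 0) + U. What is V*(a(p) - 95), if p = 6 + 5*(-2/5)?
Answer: -92*I*sqrt(107) ≈ -951.66*I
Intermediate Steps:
p = 4 (p = 6 + 5*(-2*1/5) = 6 + 5*(-2/5) = 6 - 2 = 4)
a(U) = -1 + U
V = I*sqrt(107) (V = sqrt(-107) = I*sqrt(107) ≈ 10.344*I)
V*(a(p) - 95) = (I*sqrt(107))*((-1 + 4) - 95) = (I*sqrt(107))*(3 - 95) = (I*sqrt(107))*(-92) = -92*I*sqrt(107)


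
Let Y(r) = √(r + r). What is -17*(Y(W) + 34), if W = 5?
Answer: -578 - 17*√10 ≈ -631.76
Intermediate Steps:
Y(r) = √2*√r (Y(r) = √(2*r) = √2*√r)
-17*(Y(W) + 34) = -17*(√2*√5 + 34) = -17*(√10 + 34) = -17*(34 + √10) = -578 - 17*√10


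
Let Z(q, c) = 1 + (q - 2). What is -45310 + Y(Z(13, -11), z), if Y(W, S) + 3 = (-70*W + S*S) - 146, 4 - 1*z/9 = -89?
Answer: 654270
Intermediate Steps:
z = 837 (z = 36 - 9*(-89) = 36 + 801 = 837)
Z(q, c) = -1 + q (Z(q, c) = 1 + (-2 + q) = -1 + q)
Y(W, S) = -149 + S² - 70*W (Y(W, S) = -3 + ((-70*W + S*S) - 146) = -3 + ((-70*W + S²) - 146) = -3 + ((S² - 70*W) - 146) = -3 + (-146 + S² - 70*W) = -149 + S² - 70*W)
-45310 + Y(Z(13, -11), z) = -45310 + (-149 + 837² - 70*(-1 + 13)) = -45310 + (-149 + 700569 - 70*12) = -45310 + (-149 + 700569 - 840) = -45310 + 699580 = 654270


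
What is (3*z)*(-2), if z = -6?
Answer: 36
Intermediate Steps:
(3*z)*(-2) = (3*(-6))*(-2) = -18*(-2) = 36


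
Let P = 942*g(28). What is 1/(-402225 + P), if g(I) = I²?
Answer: 1/336303 ≈ 2.9735e-6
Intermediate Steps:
P = 738528 (P = 942*28² = 942*784 = 738528)
1/(-402225 + P) = 1/(-402225 + 738528) = 1/336303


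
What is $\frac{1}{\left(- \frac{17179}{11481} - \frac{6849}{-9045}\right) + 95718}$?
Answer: $\frac{3846135}{368141507312} \approx 1.0447 \cdot 10^{-5}$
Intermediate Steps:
$\frac{1}{\left(- \frac{17179}{11481} - \frac{6849}{-9045}\right) + 95718} = \frac{1}{\left(\left(-17179\right) \frac{1}{11481} - - \frac{761}{1005}\right) + 95718} = \frac{1}{\left(- \frac{17179}{11481} + \frac{761}{1005}\right) + 95718} = \frac{1}{- \frac{2842618}{3846135} + 95718} = \frac{1}{\frac{368141507312}{3846135}} = \frac{3846135}{368141507312}$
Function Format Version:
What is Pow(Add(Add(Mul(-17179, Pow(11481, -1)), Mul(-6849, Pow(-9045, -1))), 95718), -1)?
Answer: Rational(3846135, 368141507312) ≈ 1.0447e-5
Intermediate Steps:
Pow(Add(Add(Mul(-17179, Pow(11481, -1)), Mul(-6849, Pow(-9045, -1))), 95718), -1) = Pow(Add(Add(Mul(-17179, Rational(1, 11481)), Mul(-6849, Rational(-1, 9045))), 95718), -1) = Pow(Add(Add(Rational(-17179, 11481), Rational(761, 1005)), 95718), -1) = Pow(Add(Rational(-2842618, 3846135), 95718), -1) = Pow(Rational(368141507312, 3846135), -1) = Rational(3846135, 368141507312)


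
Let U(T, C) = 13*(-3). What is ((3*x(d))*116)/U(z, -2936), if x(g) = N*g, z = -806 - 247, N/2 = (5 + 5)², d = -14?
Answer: 324800/13 ≈ 24985.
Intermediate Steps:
N = 200 (N = 2*(5 + 5)² = 2*10² = 2*100 = 200)
z = -1053
U(T, C) = -39
x(g) = 200*g
((3*x(d))*116)/U(z, -2936) = ((3*(200*(-14)))*116)/(-39) = ((3*(-2800))*116)*(-1/39) = -8400*116*(-1/39) = -974400*(-1/39) = 324800/13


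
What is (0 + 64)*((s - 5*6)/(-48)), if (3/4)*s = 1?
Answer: 344/9 ≈ 38.222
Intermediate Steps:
s = 4/3 (s = (4/3)*1 = 4/3 ≈ 1.3333)
(0 + 64)*((s - 5*6)/(-48)) = (0 + 64)*((4/3 - 5*6)/(-48)) = 64*((4/3 - 30)*(-1/48)) = 64*(-86/3*(-1/48)) = 64*(43/72) = 344/9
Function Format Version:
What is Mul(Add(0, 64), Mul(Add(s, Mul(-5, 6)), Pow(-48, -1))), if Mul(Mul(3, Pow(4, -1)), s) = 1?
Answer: Rational(344, 9) ≈ 38.222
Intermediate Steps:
s = Rational(4, 3) (s = Mul(Rational(4, 3), 1) = Rational(4, 3) ≈ 1.3333)
Mul(Add(0, 64), Mul(Add(s, Mul(-5, 6)), Pow(-48, -1))) = Mul(Add(0, 64), Mul(Add(Rational(4, 3), Mul(-5, 6)), Pow(-48, -1))) = Mul(64, Mul(Add(Rational(4, 3), -30), Rational(-1, 48))) = Mul(64, Mul(Rational(-86, 3), Rational(-1, 48))) = Mul(64, Rational(43, 72)) = Rational(344, 9)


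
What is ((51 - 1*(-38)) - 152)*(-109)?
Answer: 6867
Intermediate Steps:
((51 - 1*(-38)) - 152)*(-109) = ((51 + 38) - 152)*(-109) = (89 - 152)*(-109) = -63*(-109) = 6867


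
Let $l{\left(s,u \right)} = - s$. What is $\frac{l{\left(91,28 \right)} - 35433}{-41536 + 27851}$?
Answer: $\frac{35524}{13685} \approx 2.5958$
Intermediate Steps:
$\frac{l{\left(91,28 \right)} - 35433}{-41536 + 27851} = \frac{\left(-1\right) 91 - 35433}{-41536 + 27851} = \frac{-91 - 35433}{-13685} = \left(-35524\right) \left(- \frac{1}{13685}\right) = \frac{35524}{13685}$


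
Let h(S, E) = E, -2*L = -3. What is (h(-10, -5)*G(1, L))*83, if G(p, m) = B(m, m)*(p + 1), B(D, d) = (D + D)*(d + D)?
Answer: -7470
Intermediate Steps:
L = 3/2 (L = -1/2*(-3) = 3/2 ≈ 1.5000)
B(D, d) = 2*D*(D + d) (B(D, d) = (2*D)*(D + d) = 2*D*(D + d))
G(p, m) = 4*m**2*(1 + p) (G(p, m) = (2*m*(m + m))*(p + 1) = (2*m*(2*m))*(1 + p) = (4*m**2)*(1 + p) = 4*m**2*(1 + p))
(h(-10, -5)*G(1, L))*83 = -20*(3/2)**2*(1 + 1)*83 = -20*9*2/4*83 = -5*18*83 = -90*83 = -7470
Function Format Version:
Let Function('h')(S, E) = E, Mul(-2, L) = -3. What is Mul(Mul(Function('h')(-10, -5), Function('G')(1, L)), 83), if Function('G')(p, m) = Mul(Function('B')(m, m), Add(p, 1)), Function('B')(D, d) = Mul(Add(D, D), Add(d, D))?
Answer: -7470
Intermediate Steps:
L = Rational(3, 2) (L = Mul(Rational(-1, 2), -3) = Rational(3, 2) ≈ 1.5000)
Function('B')(D, d) = Mul(2, D, Add(D, d)) (Function('B')(D, d) = Mul(Mul(2, D), Add(D, d)) = Mul(2, D, Add(D, d)))
Function('G')(p, m) = Mul(4, Pow(m, 2), Add(1, p)) (Function('G')(p, m) = Mul(Mul(2, m, Add(m, m)), Add(p, 1)) = Mul(Mul(2, m, Mul(2, m)), Add(1, p)) = Mul(Mul(4, Pow(m, 2)), Add(1, p)) = Mul(4, Pow(m, 2), Add(1, p)))
Mul(Mul(Function('h')(-10, -5), Function('G')(1, L)), 83) = Mul(Mul(-5, Mul(4, Pow(Rational(3, 2), 2), Add(1, 1))), 83) = Mul(Mul(-5, Mul(4, Rational(9, 4), 2)), 83) = Mul(Mul(-5, 18), 83) = Mul(-90, 83) = -7470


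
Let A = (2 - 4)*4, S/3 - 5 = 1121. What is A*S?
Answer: -27024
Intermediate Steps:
S = 3378 (S = 15 + 3*1121 = 15 + 3363 = 3378)
A = -8 (A = -2*4 = -8)
A*S = -8*3378 = -27024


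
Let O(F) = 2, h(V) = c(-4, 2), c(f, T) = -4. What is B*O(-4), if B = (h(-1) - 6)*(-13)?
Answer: 260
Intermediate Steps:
h(V) = -4
B = 130 (B = (-4 - 6)*(-13) = -10*(-13) = 130)
B*O(-4) = 130*2 = 260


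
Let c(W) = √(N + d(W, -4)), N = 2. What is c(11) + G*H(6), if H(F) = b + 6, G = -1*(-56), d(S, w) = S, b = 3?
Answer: 504 + √13 ≈ 507.61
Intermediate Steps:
G = 56
c(W) = √(2 + W)
H(F) = 9 (H(F) = 3 + 6 = 9)
c(11) + G*H(6) = √(2 + 11) + 56*9 = √13 + 504 = 504 + √13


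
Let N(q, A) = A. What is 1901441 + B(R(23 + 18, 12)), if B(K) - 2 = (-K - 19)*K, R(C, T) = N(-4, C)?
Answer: 1898983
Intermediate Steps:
R(C, T) = C
B(K) = 2 + K*(-19 - K) (B(K) = 2 + (-K - 19)*K = 2 + (-19 - K)*K = 2 + K*(-19 - K))
1901441 + B(R(23 + 18, 12)) = 1901441 + (2 - (23 + 18)**2 - 19*(23 + 18)) = 1901441 + (2 - 1*41**2 - 19*41) = 1901441 + (2 - 1*1681 - 779) = 1901441 + (2 - 1681 - 779) = 1901441 - 2458 = 1898983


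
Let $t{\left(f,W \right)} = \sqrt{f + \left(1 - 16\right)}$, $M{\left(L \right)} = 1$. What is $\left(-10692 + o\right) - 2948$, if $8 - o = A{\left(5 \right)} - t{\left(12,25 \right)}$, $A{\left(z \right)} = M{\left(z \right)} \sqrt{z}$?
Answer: $-13632 - \sqrt{5} + i \sqrt{3} \approx -13634.0 + 1.732 i$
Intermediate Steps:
$t{\left(f,W \right)} = \sqrt{-15 + f}$ ($t{\left(f,W \right)} = \sqrt{f - 15} = \sqrt{-15 + f}$)
$A{\left(z \right)} = \sqrt{z}$ ($A{\left(z \right)} = 1 \sqrt{z} = \sqrt{z}$)
$o = 8 - \sqrt{5} + i \sqrt{3}$ ($o = 8 - \left(\sqrt{5} - \sqrt{-15 + 12}\right) = 8 - \left(\sqrt{5} - \sqrt{-3}\right) = 8 - \left(\sqrt{5} - i \sqrt{3}\right) = 8 - \sqrt{5} + i \sqrt{3} \approx 5.7639 + 1.732 i$)
$\left(-10692 + o\right) - 2948 = \left(-10692 + \left(8 - \sqrt{5} + i \sqrt{3}\right)\right) - 2948 = \left(-10684 - \sqrt{5} + i \sqrt{3}\right) - 2948 = -13632 - \sqrt{5} + i \sqrt{3}$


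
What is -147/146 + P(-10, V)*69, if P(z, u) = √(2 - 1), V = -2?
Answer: 9927/146 ≈ 67.993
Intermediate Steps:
P(z, u) = 1 (P(z, u) = √1 = 1)
-147/146 + P(-10, V)*69 = -147/146 + 1*69 = -147*1/146 + 69 = -147/146 + 69 = 9927/146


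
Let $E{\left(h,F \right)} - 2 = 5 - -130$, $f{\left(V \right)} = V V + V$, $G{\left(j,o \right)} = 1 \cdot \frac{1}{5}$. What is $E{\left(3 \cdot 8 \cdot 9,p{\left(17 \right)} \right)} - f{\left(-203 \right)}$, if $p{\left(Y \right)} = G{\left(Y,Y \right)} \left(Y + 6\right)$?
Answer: $-40869$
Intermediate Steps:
$G{\left(j,o \right)} = \frac{1}{5}$ ($G{\left(j,o \right)} = 1 \cdot \frac{1}{5} = \frac{1}{5}$)
$f{\left(V \right)} = V + V^{2}$ ($f{\left(V \right)} = V^{2} + V = V + V^{2}$)
$p{\left(Y \right)} = \frac{6}{5} + \frac{Y}{5}$ ($p{\left(Y \right)} = \frac{Y + 6}{5} = \frac{6 + Y}{5} = \frac{6}{5} + \frac{Y}{5}$)
$E{\left(h,F \right)} = 137$ ($E{\left(h,F \right)} = 2 + \left(5 - -130\right) = 2 + \left(5 + 130\right) = 2 + 135 = 137$)
$E{\left(3 \cdot 8 \cdot 9,p{\left(17 \right)} \right)} - f{\left(-203 \right)} = 137 - - 203 \left(1 - 203\right) = 137 - \left(-203\right) \left(-202\right) = 137 - 41006 = -40869$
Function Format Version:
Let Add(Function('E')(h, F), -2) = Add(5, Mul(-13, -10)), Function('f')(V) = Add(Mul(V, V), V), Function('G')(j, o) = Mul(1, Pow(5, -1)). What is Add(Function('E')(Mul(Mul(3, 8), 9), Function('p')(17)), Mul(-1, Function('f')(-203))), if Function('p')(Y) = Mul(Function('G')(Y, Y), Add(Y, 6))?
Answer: -40869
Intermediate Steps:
Function('G')(j, o) = Rational(1, 5) (Function('G')(j, o) = Mul(1, Rational(1, 5)) = Rational(1, 5))
Function('f')(V) = Add(V, Pow(V, 2)) (Function('f')(V) = Add(Pow(V, 2), V) = Add(V, Pow(V, 2)))
Function('p')(Y) = Add(Rational(6, 5), Mul(Rational(1, 5), Y)) (Function('p')(Y) = Mul(Rational(1, 5), Add(Y, 6)) = Mul(Rational(1, 5), Add(6, Y)) = Add(Rational(6, 5), Mul(Rational(1, 5), Y)))
Function('E')(h, F) = 137 (Function('E')(h, F) = Add(2, Add(5, Mul(-13, -10))) = Add(2, Add(5, 130)) = Add(2, 135) = 137)
Add(Function('E')(Mul(Mul(3, 8), 9), Function('p')(17)), Mul(-1, Function('f')(-203))) = Add(137, Mul(-1, Mul(-203, Add(1, -203)))) = Add(137, Mul(-1, Mul(-203, -202))) = Add(137, Mul(-1, 41006)) = Add(137, -41006) = -40869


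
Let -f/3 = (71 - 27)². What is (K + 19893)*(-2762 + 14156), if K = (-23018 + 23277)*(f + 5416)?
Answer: -930149190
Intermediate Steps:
f = -5808 (f = -3*(71 - 27)² = -3*44² = -3*1936 = -5808)
K = -101528 (K = (-23018 + 23277)*(-5808 + 5416) = 259*(-392) = -101528)
(K + 19893)*(-2762 + 14156) = (-101528 + 19893)*(-2762 + 14156) = -81635*11394 = -930149190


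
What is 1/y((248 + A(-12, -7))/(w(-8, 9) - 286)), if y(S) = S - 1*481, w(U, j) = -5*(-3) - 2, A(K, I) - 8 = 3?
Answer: -39/18796 ≈ -0.0020749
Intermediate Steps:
A(K, I) = 11 (A(K, I) = 8 + 3 = 11)
w(U, j) = 13 (w(U, j) = 15 - 2 = 13)
y(S) = -481 + S (y(S) = S - 481 = -481 + S)
1/y((248 + A(-12, -7))/(w(-8, 9) - 286)) = 1/(-481 + (248 + 11)/(13 - 286)) = 1/(-481 + 259/(-273)) = 1/(-481 + 259*(-1/273)) = 1/(-481 - 37/39) = 1/(-18796/39) = -39/18796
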